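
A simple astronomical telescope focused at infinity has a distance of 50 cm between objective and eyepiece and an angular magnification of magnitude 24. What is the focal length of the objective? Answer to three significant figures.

48.0 cm

In normal adjustment the tube length equals f_obj + f_eye and |M| = f_obj/f_eye.
So f_obj = 24 f_eye and 24 f_eye + f_eye = 50 cm, giving f_eye = 50/25 = 2.000 cm and f_obj = 48.000 cm.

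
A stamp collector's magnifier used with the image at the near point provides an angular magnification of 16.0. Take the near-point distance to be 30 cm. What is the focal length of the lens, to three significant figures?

2.00 cm

For the image at the near point, M = 1 + D/f.
f = D/(M - 1) = 30/(16.0 - 1) = 2.000 cm.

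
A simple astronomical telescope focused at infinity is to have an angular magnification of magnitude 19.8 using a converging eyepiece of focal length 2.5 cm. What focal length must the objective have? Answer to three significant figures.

|M| = f_obj/|f_eye|, so f_obj = |M| x |f_eye| = 19.8 x 2.5 = 49.500 cm.

49.5 cm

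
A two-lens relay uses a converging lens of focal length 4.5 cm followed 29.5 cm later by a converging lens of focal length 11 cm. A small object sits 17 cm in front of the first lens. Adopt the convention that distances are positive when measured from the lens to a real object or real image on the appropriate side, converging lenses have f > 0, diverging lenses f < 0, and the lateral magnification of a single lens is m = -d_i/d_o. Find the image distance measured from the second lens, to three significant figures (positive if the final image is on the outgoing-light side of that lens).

Lens 1: 1/d_i1 = 1/f_1 - 1/d_o1 = 1/4.5 - 1/17 = 0.16340 cm^-1, so d_i1 = 6.120 cm.
That image sits 23.380 cm in front of the second lens, so d_o2 = 23.380 cm.
Lens 2: 1/d_i2 = 1/f_2 - 1/d_o2 = 1/11 - 1/(23.380) = 0.04814 cm^-1, so d_i2 = 20.774 cm.

20.8 cm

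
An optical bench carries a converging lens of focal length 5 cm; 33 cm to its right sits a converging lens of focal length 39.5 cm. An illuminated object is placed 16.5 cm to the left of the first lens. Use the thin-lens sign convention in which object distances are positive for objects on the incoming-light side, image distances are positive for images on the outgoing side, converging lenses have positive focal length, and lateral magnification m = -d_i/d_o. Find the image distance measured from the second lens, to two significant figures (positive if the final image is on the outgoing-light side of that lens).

-75 cm

First lens: d_i1 = 1/(1/5 - 1/16.5) = 7.174 cm.
The intermediate image is 7.174 cm to the right of lens 1, so d_o2 = L - d_i1 = 33 - 7.174 = 25.826 cm.
Second lens: d_i2 = 1/(1/39.5 - 1/(25.826)) = -74.604 cm.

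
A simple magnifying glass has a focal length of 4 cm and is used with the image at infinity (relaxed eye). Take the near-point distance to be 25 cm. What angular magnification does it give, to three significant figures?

M = D/f = 25/4 = 6.250.

6.25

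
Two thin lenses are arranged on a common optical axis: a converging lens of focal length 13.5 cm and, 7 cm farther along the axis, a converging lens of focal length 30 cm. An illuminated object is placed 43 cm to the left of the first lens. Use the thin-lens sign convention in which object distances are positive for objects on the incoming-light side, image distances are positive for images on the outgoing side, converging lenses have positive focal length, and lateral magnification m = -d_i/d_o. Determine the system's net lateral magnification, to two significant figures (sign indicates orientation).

Applying the thin-lens equation to the first lens, 1/13.5 = 1/43 + 1/d_i1, which gives d_i1 = 19.678 cm.
Its lateral magnification is m_1 = -d_i1/d_o1 = -(19.678)/43 = -0.4576.
This image would form 19.678 cm past lens 1, i.e. 12.678 cm beyond lens 2, so it is a virtual object for lens 2: d_o2 = 7 - 19.678 = -12.678 cm.
Applying the thin-lens equation again with f_2 = 30 cm and d_o2 = -12.678 cm gives d_i2 = 8.912 cm.
m_2 = -(8.912)/(-12.678) = 0.7029.
Overall magnification: m = m_1 m_2 = -0.3217.

-0.32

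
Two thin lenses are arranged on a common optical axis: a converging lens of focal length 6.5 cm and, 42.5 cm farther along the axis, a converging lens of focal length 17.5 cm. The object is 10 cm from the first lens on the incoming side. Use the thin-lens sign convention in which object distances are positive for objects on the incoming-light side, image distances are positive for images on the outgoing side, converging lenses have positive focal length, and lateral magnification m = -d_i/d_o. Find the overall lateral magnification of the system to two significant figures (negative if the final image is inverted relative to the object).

5.1

Lens 1: 1/d_i1 = 1/f_1 - 1/d_o1 = 1/6.5 - 1/10 = 0.05385 cm^-1, so d_i1 = 18.571 cm.
m_1 = -(18.571)/10 = -1.8571.
That image sits 23.929 cm in front of the second lens, so d_o2 = 23.929 cm.
Lens 2: 1/d_i2 = 1/f_2 - 1/d_o2 = 1/17.5 - 1/(23.929) = 0.01535 cm^-1, so d_i2 = 65.139 cm.
m_2 = -(65.139)/(23.929) = -2.7222.
Total m = m_1 x m_2 = (-1.8571)(-2.7222) = 5.0556.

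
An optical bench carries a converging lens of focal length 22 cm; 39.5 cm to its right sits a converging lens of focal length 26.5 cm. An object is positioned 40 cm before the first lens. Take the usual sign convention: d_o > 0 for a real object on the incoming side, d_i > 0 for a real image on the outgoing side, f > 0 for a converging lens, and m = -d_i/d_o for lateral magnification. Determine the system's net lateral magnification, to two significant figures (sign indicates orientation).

First lens: d_i1 = 1/(1/22 - 1/40) = 48.889 cm.
m_1 = -(48.889)/40 = -1.2222.
Since 48.889 cm > 39.5 cm, the first image lies past the second lens and serves as a virtual object: d_o2 = L - d_i1 = -9.389 cm.
Second lens: d_i2 = 1/(1/26.5 - 1/(-9.389)) = 6.933 cm.
m_2 = -(6.933)/(-9.389) = 0.7384.
The system's lateral magnification is m_1 m_2 = (-1.2222)(0.7384) = -0.9025.

-0.90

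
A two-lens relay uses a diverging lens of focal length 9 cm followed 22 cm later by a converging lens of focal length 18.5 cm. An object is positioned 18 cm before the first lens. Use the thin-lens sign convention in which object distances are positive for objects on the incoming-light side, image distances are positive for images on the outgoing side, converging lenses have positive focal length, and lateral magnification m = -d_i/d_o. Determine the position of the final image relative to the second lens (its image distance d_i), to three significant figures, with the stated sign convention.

Applying the thin-lens equation to the first lens, 1/(-9) = 1/18 + 1/d_i1, which gives d_i1 = -6.000 cm.
The intermediate image is virtual, 6.000 cm to the left of lens 1, so d_o2 = L - d_i1 = 22 - (-6.000) = 28.000 cm.
Applying the thin-lens equation again with f_2 = 18.5 cm and d_o2 = 28.000 cm gives d_i2 = 54.526 cm.

54.5 cm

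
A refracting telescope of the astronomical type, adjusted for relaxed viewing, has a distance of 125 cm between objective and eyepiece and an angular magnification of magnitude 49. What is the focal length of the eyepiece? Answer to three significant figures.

In normal adjustment the tube length equals f_obj + f_eye and |M| = f_obj/f_eye.
So f_obj = 49 f_eye and 49 f_eye + f_eye = 125 cm, giving f_eye = 125/50 = 2.500 cm and f_obj = 122.500 cm.

2.50 cm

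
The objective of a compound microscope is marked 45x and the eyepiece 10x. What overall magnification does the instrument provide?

The overall magnification of a compound microscope is the product of the objective and eyepiece magnifications:
M = M_obj x M_eye = 45 x 10 = 450.

450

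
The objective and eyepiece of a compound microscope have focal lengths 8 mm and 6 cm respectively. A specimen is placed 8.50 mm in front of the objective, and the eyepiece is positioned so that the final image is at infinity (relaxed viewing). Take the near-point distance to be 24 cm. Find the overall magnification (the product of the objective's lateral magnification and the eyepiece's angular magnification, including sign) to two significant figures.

Convert to cm: f_obj = 8 mm = 0.8 cm; d_o = 8.50 mm = 0.85 cm.
Objective: 1/d_i = 1/f_obj - 1/d_o = 1/0.8 - 1/0.85 = 0.07353 cm^-1, so d_i = 13.600 cm.
m_obj = -d_i/d_o = -13.600/0.85 = -16.000.
Eyepiece angular magnification (image at infinity): M_eye = D/f_e = 24/6 = 4.000.
Overall M = m_obj x M_eye = (-16.000)(4.000) = -64.00.

-64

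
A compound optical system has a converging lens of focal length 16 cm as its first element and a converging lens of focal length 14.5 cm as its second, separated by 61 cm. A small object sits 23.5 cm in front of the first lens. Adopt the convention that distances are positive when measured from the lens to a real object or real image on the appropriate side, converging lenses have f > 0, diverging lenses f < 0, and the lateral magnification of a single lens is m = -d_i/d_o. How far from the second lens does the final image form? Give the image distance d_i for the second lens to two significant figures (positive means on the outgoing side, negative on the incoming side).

-43 cm

Applying the thin-lens equation to the first lens, 1/16 = 1/23.5 + 1/d_i1, which gives d_i1 = 50.133 cm.
Object distance for lens 2: d_o2 = 61 - 50.133 = 10.867 cm.
Applying the thin-lens equation again with f_2 = 14.5 cm and d_o2 = 10.867 cm gives d_i2 = -43.367 cm.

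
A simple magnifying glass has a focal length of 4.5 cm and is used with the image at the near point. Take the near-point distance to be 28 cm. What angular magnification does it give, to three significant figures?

M = 1 + D/f = 1 + 28/4.5 = 7.222.

7.22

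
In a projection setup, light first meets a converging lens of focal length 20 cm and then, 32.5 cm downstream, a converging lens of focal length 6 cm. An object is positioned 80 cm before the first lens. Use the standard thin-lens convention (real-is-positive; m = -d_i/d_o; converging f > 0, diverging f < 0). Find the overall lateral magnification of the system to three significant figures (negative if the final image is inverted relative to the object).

Lens 1: 1/d_i1 = 1/f_1 - 1/d_o1 = 1/20 - 1/80 = 0.03750 cm^-1, so d_i1 = 26.667 cm.
m_1 = -(26.667)/80 = -0.3333.
The intermediate image is 26.667 cm to the right of lens 1, so d_o2 = L - d_i1 = 32.5 - 26.667 = 5.833 cm.
Lens 2: 1/d_i2 = 1/f_2 - 1/d_o2 = 1/6 - 1/(5.833) = -0.00476 cm^-1, so d_i2 = -210.000 cm.
m_2 = -(-210.000)/(5.833) = 36.0000.
The system's lateral magnification is m_1 m_2 = (-0.3333)(36.0000) = -12.0000.

-12.0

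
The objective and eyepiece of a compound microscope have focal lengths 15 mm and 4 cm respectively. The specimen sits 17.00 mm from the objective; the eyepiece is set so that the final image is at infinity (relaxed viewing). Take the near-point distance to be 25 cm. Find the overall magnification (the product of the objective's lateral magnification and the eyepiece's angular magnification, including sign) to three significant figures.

Convert to cm: f_obj = 15 mm = 1.5 cm; d_o = 17.00 mm = 1.70 cm.
Objective: 1/d_i = 1/f_obj - 1/d_o = 1/1.5 - 1/1.70 = 0.07843 cm^-1, so d_i = 12.750 cm.
m_obj = -d_i/d_o = -12.750/1.70 = -7.500.
Eyepiece angular magnification (image at infinity): M_eye = D/f_e = 25/4 = 6.250.
Overall M = m_obj x M_eye = (-7.500)(6.250) = -46.88.

-46.9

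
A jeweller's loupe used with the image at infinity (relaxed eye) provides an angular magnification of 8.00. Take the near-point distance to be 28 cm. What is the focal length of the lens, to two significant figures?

For the image at infinity, M = D/f.
f = D/M = 28/8.0 = 3.500 cm.

3.5 cm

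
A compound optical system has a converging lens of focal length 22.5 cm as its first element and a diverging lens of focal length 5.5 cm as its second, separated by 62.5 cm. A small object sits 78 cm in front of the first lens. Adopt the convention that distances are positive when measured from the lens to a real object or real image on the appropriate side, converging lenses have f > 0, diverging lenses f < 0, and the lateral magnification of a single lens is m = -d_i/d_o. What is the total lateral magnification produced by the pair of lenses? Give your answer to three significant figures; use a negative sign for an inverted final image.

-0.0613

Lens 1: 1/d_i1 = 1/f_1 - 1/d_o1 = 1/22.5 - 1/78 = 0.03162 cm^-1, so d_i1 = 31.622 cm.
m_1 = -(31.622)/78 = -0.4054.
Object distance for lens 2: d_o2 = 62.5 - 31.622 = 30.878 cm.
Lens 2: 1/d_i2 = 1/f_2 - 1/d_o2 = 1/(-5.5) - 1/(30.878) = -0.21420 cm^-1, so d_i2 = -4.668 cm.
m_2 = -(-4.668)/(30.878) = 0.1512.
Total m = m_1 x m_2 = (-0.4054)(0.1512) = -0.0613.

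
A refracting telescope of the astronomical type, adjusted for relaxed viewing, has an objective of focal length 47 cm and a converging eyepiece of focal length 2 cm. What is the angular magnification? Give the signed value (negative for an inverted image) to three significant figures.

M = -f_obj/f_eye = -47/(2) = -23.500.

-23.5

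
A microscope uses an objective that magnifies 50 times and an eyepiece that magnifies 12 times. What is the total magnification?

The overall magnification of a compound microscope is the product of the objective and eyepiece magnifications:
M = M_obj x M_eye = 50 x 12 = 600.

600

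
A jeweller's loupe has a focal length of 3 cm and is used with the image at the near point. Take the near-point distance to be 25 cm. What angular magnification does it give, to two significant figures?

9.3

M = 1 + D/f = 1 + 25/3 = 9.333.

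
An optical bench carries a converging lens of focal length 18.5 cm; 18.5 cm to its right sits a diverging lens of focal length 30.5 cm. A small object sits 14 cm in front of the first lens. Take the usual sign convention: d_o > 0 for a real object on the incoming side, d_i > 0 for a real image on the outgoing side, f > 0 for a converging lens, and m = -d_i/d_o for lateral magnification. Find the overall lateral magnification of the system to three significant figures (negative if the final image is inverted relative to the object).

1.18

Applying the thin-lens equation to the first lens, 1/18.5 = 1/14 + 1/d_i1, which gives d_i1 = -57.556 cm.
Its lateral magnification is m_1 = -d_i1/d_o1 = -(-57.556)/14 = 4.1111.
With d_i1 < 0 the first image is virtual and lies on the object side; the object distance for lens 2 is d_o2 = 18.5 - (-57.556) = 76.056 cm.
Applying the thin-lens equation again with f_2 = -30.5 cm and d_o2 = 76.056 cm gives d_i2 = -21.770 cm.
m_2 = -(-21.770)/(76.056) = 0.2862.
Overall magnification: m = m_1 m_2 = 1.1767.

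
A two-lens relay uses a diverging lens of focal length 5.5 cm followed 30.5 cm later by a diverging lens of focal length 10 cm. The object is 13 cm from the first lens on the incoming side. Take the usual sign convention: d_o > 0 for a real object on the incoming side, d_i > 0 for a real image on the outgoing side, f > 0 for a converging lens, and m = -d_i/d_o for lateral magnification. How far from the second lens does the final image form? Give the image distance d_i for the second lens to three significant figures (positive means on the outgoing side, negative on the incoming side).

Lens 1: 1/d_i1 = 1/f_1 - 1/d_o1 = 1/(-5.5) - 1/13 = -0.25874 cm^-1, so d_i1 = -3.865 cm.
The intermediate image is virtual, 3.865 cm to the left of lens 1, so d_o2 = L - d_i1 = 30.5 - (-3.865) = 34.365 cm.
Lens 2: 1/d_i2 = 1/f_2 - 1/d_o2 = 1/(-10) - 1/(34.365) = -0.12910 cm^-1, so d_i2 = -7.746 cm.

-7.75 cm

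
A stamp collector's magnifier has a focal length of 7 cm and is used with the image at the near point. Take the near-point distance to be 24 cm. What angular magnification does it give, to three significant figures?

4.43

M = 1 + D/f = 1 + 24/7 = 4.429.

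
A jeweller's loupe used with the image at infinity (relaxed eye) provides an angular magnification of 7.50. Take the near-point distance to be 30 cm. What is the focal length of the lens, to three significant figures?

For the image at infinity, M = D/f.
f = D/M = 30/7.5 = 4.000 cm.

4.00 cm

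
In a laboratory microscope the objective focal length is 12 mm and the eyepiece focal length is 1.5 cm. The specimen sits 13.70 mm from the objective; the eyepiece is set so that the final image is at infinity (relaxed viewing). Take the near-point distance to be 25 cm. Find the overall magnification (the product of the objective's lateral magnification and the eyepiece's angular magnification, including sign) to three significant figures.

-118

Convert to cm: f_obj = 12 mm = 1.2 cm; d_o = 13.70 mm = 1.37 cm.
Objective: 1/d_i = 1/f_obj - 1/d_o = 1/1.2 - 1/1.37 = 0.10341 cm^-1, so d_i = 9.671 cm.
m_obj = -d_i/d_o = -9.671/1.37 = -7.059.
Eyepiece angular magnification (image at infinity): M_eye = D/f_e = 25/1.5 = 16.667.
Overall M = m_obj x M_eye = (-7.059)(16.667) = -117.65.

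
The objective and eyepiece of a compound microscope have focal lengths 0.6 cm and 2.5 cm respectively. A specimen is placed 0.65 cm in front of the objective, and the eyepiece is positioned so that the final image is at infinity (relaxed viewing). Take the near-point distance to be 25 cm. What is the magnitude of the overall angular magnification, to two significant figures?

Objective: 1/d_i = 1/f_obj - 1/d_o = 1/0.6 - 1/0.65 = 0.12821 cm^-1, so d_i = 7.800 cm.
m_obj = -d_i/d_o = -7.800/0.65 = -12.000.
Eyepiece angular magnification (image at infinity): M_eye = D/f_e = 25/2.5 = 10.000.
Overall M = m_obj x M_eye = (-12.000)(10.000) = -120.00.
|M| = 120.00.

120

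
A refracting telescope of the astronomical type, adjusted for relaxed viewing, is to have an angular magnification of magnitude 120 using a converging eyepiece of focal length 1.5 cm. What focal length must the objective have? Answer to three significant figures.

180 cm

|M| = f_obj/|f_eye|, so f_obj = |M| x |f_eye| = 120.0 x 1.5 = 180.000 cm.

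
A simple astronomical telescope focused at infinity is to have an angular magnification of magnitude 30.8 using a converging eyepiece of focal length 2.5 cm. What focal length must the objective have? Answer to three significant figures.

77.0 cm

|M| = f_obj/|f_eye|, so f_obj = |M| x |f_eye| = 30.8 x 2.5 = 77.000 cm.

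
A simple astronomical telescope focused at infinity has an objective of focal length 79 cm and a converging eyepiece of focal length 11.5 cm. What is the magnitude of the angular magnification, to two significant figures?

|M| = f_obj/|f_eye| = 79/11.5 = 6.870.

6.9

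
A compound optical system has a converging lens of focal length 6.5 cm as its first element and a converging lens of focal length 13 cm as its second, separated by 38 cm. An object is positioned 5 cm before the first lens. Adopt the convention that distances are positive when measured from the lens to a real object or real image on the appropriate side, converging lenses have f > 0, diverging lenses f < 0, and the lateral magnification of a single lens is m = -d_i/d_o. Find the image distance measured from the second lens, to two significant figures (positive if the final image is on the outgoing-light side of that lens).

First lens: d_i1 = 1/(1/6.5 - 1/5) = -21.667 cm.
With d_i1 < 0 the first image is virtual and lies on the object side; the object distance for lens 2 is d_o2 = 38 - (-21.667) = 59.667 cm.
Second lens: d_i2 = 1/(1/13 - 1/(59.667)) = 16.621 cm.

17 cm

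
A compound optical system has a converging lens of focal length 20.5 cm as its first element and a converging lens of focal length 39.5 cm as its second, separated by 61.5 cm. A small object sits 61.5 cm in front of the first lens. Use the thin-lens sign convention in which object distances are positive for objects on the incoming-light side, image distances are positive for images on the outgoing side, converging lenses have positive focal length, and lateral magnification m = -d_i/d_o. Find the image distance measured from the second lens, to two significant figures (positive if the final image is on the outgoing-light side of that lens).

Lens 1: 1/d_i1 = 1/f_1 - 1/d_o1 = 1/20.5 - 1/61.5 = 0.03252 cm^-1, so d_i1 = 30.750 cm.
The intermediate image is 30.750 cm to the right of lens 1, so d_o2 = L - d_i1 = 61.5 - 30.750 = 30.750 cm.
Lens 2: 1/d_i2 = 1/f_2 - 1/d_o2 = 1/39.5 - 1/(30.750) = -0.00720 cm^-1, so d_i2 = -138.814 cm.

-140 cm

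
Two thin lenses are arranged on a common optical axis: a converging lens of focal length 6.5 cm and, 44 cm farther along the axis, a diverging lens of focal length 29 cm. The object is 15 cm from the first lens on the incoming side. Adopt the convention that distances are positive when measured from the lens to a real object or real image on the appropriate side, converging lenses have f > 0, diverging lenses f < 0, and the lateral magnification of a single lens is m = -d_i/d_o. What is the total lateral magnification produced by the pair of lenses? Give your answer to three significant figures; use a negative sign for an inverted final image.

-0.360

Lens 1: 1/d_i1 = 1/f_1 - 1/d_o1 = 1/6.5 - 1/15 = 0.08718 cm^-1, so d_i1 = 11.471 cm.
m_1 = -(11.471)/15 = -0.7647.
That image sits 32.529 cm in front of the second lens, so d_o2 = 32.529 cm.
Lens 2: 1/d_i2 = 1/f_2 - 1/d_o2 = 1/(-29) - 1/(32.529) = -0.06522 cm^-1, so d_i2 = -15.332 cm.
m_2 = -(-15.332)/(32.529) = 0.4713.
The system's lateral magnification is m_1 m_2 = (-0.7647)(0.4713) = -0.3604.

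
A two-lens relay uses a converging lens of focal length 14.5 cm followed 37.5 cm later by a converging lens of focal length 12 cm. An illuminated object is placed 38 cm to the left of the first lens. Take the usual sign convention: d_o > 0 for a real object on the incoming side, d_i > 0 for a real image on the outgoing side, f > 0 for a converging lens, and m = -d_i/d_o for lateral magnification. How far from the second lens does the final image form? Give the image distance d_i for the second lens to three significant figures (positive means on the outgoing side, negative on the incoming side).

First lens: d_i1 = 1/(1/14.5 - 1/38) = 23.447 cm.
Object distance for lens 2: d_o2 = 37.5 - 23.447 = 14.053 cm.
Second lens: d_i2 = 1/(1/12 - 1/(14.053)) = 82.135 cm.

82.1 cm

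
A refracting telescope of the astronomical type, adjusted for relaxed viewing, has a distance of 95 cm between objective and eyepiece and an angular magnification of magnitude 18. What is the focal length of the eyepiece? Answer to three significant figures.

5.00 cm

In normal adjustment the tube length equals f_obj + f_eye and |M| = f_obj/f_eye.
So f_obj = 18 f_eye and 18 f_eye + f_eye = 95 cm, giving f_eye = 95/19 = 5.000 cm and f_obj = 90.000 cm.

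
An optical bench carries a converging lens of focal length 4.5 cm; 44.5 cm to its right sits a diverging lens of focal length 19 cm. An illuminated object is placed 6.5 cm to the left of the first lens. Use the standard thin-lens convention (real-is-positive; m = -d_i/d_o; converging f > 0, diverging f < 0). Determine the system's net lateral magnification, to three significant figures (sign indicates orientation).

-0.875

Applying the thin-lens equation to the first lens, 1/4.5 = 1/6.5 + 1/d_i1, which gives d_i1 = 14.625 cm.
Its lateral magnification is m_1 = -d_i1/d_o1 = -(14.625)/6.5 = -2.2500.
That image sits 29.875 cm in front of the second lens, so d_o2 = 29.875 cm.
Applying the thin-lens equation again with f_2 = -19 cm and d_o2 = 29.875 cm gives d_i2 = -11.614 cm.
m_2 = -(-11.614)/(29.875) = 0.3887.
Total m = m_1 x m_2 = (-2.2500)(0.3887) = -0.8747.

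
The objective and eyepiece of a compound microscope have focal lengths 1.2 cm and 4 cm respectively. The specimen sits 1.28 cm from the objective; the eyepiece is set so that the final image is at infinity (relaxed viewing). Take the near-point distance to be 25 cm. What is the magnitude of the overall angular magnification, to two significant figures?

94

Objective: 1/d_i = 1/f_obj - 1/d_o = 1/1.2 - 1/1.28 = 0.05208 cm^-1, so d_i = 19.200 cm.
m_obj = -d_i/d_o = -19.200/1.28 = -15.000.
Eyepiece angular magnification (image at infinity): M_eye = D/f_e = 25/4 = 6.250.
Overall M = m_obj x M_eye = (-15.000)(6.250) = -93.75.
|M| = 93.75.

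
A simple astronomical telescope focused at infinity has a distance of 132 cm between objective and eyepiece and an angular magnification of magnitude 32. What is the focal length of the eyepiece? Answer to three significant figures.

4.00 cm

In normal adjustment the tube length equals f_obj + f_eye and |M| = f_obj/f_eye.
So f_obj = 32 f_eye and 32 f_eye + f_eye = 132 cm, giving f_eye = 132/33 = 4.000 cm and f_obj = 128.000 cm.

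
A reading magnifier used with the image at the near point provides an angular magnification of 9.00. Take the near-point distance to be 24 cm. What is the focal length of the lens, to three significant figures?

For the image at the near point, M = 1 + D/f.
f = D/(M - 1) = 24/(9.0 - 1) = 3.000 cm.

3.00 cm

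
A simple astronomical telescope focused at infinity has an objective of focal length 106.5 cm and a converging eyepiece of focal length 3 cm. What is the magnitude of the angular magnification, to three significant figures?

|M| = f_obj/|f_eye| = 106.5/3 = 35.500.

35.5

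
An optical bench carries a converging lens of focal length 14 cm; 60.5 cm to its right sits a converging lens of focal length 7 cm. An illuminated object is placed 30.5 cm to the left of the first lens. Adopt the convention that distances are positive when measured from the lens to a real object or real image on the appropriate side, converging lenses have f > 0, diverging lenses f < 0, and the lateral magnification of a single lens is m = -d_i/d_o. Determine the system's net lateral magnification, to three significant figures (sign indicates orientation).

0.215

Lens 1: 1/d_i1 = 1/f_1 - 1/d_o1 = 1/14 - 1/30.5 = 0.03864 cm^-1, so d_i1 = 25.879 cm.
m_1 = -(25.879)/30.5 = -0.8485.
That image sits 34.621 cm in front of the second lens, so d_o2 = 34.621 cm.
Lens 2: 1/d_i2 = 1/f_2 - 1/d_o2 = 1/7 - 1/(34.621) = 0.11397 cm^-1, so d_i2 = 8.774 cm.
m_2 = -(8.774)/(34.621) = -0.2534.
Total m = m_1 x m_2 = (-0.8485)(-0.2534) = 0.2150.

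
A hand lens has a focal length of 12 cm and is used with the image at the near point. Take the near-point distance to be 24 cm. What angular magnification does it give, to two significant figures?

3.0

M = 1 + D/f = 1 + 24/12 = 3.000.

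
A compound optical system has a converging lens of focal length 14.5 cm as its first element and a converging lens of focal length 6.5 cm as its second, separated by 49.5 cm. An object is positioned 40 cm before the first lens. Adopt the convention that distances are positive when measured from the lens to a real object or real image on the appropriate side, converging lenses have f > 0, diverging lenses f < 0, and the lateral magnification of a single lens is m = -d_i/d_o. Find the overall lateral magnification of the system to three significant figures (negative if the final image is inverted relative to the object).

0.182

Applying the thin-lens equation to the first lens, 1/14.5 = 1/40 + 1/d_i1, which gives d_i1 = 22.745 cm.
Its lateral magnification is m_1 = -d_i1/d_o1 = -(22.745)/40 = -0.5686.
That image sits 26.755 cm in front of the second lens, so d_o2 = 26.755 cm.
Applying the thin-lens equation again with f_2 = 6.5 cm and d_o2 = 26.755 cm gives d_i2 = 8.586 cm.
m_2 = -(8.586)/(26.755) = -0.3209.
Overall magnification: m = m_1 m_2 = 0.1825.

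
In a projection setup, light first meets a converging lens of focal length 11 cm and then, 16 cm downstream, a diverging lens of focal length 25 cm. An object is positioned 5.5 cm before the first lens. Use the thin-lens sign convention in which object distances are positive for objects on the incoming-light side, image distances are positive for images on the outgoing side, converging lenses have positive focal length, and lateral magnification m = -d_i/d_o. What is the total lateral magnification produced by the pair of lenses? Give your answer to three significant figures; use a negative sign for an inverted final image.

First lens: d_i1 = 1/(1/11 - 1/5.5) = -11.000 cm.
m_1 = -(-11.000)/5.5 = 2.0000.
With d_i1 < 0 the first image is virtual and lies on the object side; the object distance for lens 2 is d_o2 = 16 - (-11.000) = 27.000 cm.
Second lens: d_i2 = 1/(1/(-25) - 1/(27.000)) = -12.981 cm.
m_2 = -(-12.981)/(27.000) = 0.4808.
Overall magnification: m = m_1 m_2 = 0.9615.

0.962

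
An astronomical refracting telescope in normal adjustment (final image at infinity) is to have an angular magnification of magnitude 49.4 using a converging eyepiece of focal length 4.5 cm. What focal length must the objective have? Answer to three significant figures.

|M| = f_obj/|f_eye|, so f_obj = |M| x |f_eye| = 49.4 x 4.5 = 222.300 cm.

222 cm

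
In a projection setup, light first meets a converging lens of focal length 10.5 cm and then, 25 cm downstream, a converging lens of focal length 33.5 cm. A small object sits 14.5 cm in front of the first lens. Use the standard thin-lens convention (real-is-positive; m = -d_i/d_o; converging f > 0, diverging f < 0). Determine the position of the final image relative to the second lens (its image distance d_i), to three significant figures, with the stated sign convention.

9.40 cm

First lens: d_i1 = 1/(1/10.5 - 1/14.5) = 38.063 cm.
This image would form 38.063 cm past lens 1, i.e. 13.063 cm beyond lens 2, so it is a virtual object for lens 2: d_o2 = 25 - 38.063 = -13.063 cm.
Second lens: d_i2 = 1/(1/33.5 - 1/(-13.063)) = 9.398 cm.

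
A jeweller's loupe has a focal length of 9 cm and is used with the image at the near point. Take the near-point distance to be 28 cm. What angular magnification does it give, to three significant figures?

M = 1 + D/f = 1 + 28/9 = 4.111.

4.11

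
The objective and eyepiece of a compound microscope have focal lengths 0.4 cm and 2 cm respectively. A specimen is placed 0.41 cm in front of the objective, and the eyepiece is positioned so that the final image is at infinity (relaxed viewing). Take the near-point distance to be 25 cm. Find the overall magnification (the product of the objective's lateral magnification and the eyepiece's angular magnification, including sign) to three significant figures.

-500

Objective: 1/d_i = 1/f_obj - 1/d_o = 1/0.4 - 1/0.41 = 0.06098 cm^-1, so d_i = 16.400 cm.
m_obj = -d_i/d_o = -16.400/0.41 = -40.000.
Eyepiece angular magnification (image at infinity): M_eye = D/f_e = 25/2 = 12.500.
Overall M = m_obj x M_eye = (-40.000)(12.500) = -500.00.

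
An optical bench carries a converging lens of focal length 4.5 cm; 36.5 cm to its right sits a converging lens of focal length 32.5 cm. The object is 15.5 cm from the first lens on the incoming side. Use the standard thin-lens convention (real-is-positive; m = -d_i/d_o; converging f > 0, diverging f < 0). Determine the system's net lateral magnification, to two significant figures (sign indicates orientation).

First lens: d_i1 = 1/(1/4.5 - 1/15.5) = 6.341 cm.
m_1 = -(6.341)/15.5 = -0.4091.
Object distance for lens 2: d_o2 = 36.5 - 6.341 = 30.159 cm.
Second lens: d_i2 = 1/(1/32.5 - 1/(30.159)) = -418.714 cm.
m_2 = -(-418.714)/(30.159) = 13.8835.
The system's lateral magnification is m_1 m_2 = (-0.4091)(13.8835) = -5.6796.

-5.7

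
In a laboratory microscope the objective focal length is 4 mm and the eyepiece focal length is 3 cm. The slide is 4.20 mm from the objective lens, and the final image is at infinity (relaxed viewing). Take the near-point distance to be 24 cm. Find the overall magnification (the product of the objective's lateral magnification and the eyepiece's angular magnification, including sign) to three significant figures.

Convert to cm: f_obj = 4 mm = 0.4 cm; d_o = 4.20 mm = 0.42 cm.
Objective: 1/d_i = 1/f_obj - 1/d_o = 1/0.4 - 1/0.42 = 0.11905 cm^-1, so d_i = 8.400 cm.
m_obj = -d_i/d_o = -8.400/0.42 = -20.000.
Eyepiece angular magnification (image at infinity): M_eye = D/f_e = 24/3 = 8.000.
Overall M = m_obj x M_eye = (-20.000)(8.000) = -160.00.

-160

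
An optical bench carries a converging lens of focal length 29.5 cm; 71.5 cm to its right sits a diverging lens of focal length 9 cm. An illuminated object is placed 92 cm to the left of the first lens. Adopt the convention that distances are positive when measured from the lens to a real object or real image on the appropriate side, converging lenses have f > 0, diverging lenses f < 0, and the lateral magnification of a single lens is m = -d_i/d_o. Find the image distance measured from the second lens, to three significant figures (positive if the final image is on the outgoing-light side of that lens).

Applying the thin-lens equation to the first lens, 1/29.5 = 1/92 + 1/d_i1, which gives d_i1 = 43.424 cm.
The intermediate image is 43.424 cm to the right of lens 1, so d_o2 = L - d_i1 = 71.5 - 43.424 = 28.076 cm.
Applying the thin-lens equation again with f_2 = -9 cm and d_o2 = 28.076 cm gives d_i2 = -6.815 cm.

-6.82 cm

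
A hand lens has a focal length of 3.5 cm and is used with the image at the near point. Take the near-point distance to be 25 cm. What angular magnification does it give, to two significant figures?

8.1

M = 1 + D/f = 1 + 25/3.5 = 8.143.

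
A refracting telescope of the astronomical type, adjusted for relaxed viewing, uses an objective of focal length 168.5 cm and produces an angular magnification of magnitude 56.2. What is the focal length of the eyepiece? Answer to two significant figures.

|M| = f_obj/f_eye, so f_eye = f_obj/|M| = 168.5/56.2 = 2.998 cm.

3.0 cm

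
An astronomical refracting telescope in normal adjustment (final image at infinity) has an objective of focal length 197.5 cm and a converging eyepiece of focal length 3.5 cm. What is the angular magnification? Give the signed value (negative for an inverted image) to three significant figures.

-56.4

M = -f_obj/f_eye = -197.5/(3.5) = -56.429.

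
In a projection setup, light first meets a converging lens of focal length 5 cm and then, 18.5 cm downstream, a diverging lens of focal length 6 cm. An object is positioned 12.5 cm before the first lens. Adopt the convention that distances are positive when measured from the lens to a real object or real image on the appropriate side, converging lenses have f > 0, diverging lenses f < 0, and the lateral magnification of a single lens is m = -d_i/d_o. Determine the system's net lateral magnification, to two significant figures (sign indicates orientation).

Applying the thin-lens equation to the first lens, 1/5 = 1/12.5 + 1/d_i1, which gives d_i1 = 8.333 cm.
Its lateral magnification is m_1 = -d_i1/d_o1 = -(8.333)/12.5 = -0.6667.
That image sits 10.167 cm in front of the second lens, so d_o2 = 10.167 cm.
Applying the thin-lens equation again with f_2 = -6 cm and d_o2 = 10.167 cm gives d_i2 = -3.773 cm.
m_2 = -(-3.773)/(10.167) = 0.3711.
Overall magnification: m = m_1 m_2 = -0.2474.

-0.25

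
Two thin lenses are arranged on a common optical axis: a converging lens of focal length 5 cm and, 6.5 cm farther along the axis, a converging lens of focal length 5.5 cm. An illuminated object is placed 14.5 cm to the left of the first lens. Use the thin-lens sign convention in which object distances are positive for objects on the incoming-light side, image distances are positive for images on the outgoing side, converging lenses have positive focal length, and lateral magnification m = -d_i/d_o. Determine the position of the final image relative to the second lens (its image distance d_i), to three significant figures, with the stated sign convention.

0.938 cm

Lens 1: 1/d_i1 = 1/f_1 - 1/d_o1 = 1/5 - 1/14.5 = 0.13103 cm^-1, so d_i1 = 7.632 cm.
Since 7.632 cm > 6.5 cm, the first image lies past the second lens and serves as a virtual object: d_o2 = L - d_i1 = -1.132 cm.
Lens 2: 1/d_i2 = 1/f_2 - 1/d_o2 = 1/5.5 - 1/(-1.132) = 1.06554 cm^-1, so d_i2 = 0.938 cm.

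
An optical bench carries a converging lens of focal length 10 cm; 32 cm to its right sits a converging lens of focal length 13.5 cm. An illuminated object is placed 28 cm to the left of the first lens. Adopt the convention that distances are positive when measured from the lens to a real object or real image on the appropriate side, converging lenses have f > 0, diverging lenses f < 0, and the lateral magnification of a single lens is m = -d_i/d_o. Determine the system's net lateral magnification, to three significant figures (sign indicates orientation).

2.55

Lens 1: 1/d_i1 = 1/f_1 - 1/d_o1 = 1/10 - 1/28 = 0.06429 cm^-1, so d_i1 = 15.556 cm.
m_1 = -(15.556)/28 = -0.5556.
That image sits 16.444 cm in front of the second lens, so d_o2 = 16.444 cm.
Lens 2: 1/d_i2 = 1/f_2 - 1/d_o2 = 1/13.5 - 1/(16.444) = 0.01326 cm^-1, so d_i2 = 75.396 cm.
m_2 = -(75.396)/(16.444) = -4.5849.
The system's lateral magnification is m_1 m_2 = (-0.5556)(-4.5849) = 2.5472.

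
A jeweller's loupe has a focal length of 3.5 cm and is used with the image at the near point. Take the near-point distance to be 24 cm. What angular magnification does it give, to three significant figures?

M = 1 + D/f = 1 + 24/3.5 = 7.857.

7.86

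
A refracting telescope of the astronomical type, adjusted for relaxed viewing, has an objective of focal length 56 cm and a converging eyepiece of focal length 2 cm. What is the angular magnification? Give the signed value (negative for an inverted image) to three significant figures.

M = -f_obj/f_eye = -56/(2) = -28.000.

-28.0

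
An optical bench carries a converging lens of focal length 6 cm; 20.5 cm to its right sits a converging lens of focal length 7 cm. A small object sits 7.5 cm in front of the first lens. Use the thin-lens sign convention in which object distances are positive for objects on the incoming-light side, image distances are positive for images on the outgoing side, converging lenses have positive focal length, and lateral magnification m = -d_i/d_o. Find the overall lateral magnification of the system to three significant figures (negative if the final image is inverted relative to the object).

-1.70

First lens: d_i1 = 1/(1/6 - 1/7.5) = 30.000 cm.
m_1 = -(30.000)/7.5 = -4.0000.
Since 30.000 cm > 20.5 cm, the first image lies past the second lens and serves as a virtual object: d_o2 = L - d_i1 = -9.500 cm.
Second lens: d_i2 = 1/(1/7 - 1/(-9.500)) = 4.030 cm.
m_2 = -(4.030)/(-9.500) = 0.4242.
Total m = m_1 x m_2 = (-4.0000)(0.4242) = -1.6970.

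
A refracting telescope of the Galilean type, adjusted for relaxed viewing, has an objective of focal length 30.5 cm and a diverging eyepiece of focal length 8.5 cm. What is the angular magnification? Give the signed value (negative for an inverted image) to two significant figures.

M = -f_obj/f_eye = -30.5/(-8.5) = 3.588.

3.6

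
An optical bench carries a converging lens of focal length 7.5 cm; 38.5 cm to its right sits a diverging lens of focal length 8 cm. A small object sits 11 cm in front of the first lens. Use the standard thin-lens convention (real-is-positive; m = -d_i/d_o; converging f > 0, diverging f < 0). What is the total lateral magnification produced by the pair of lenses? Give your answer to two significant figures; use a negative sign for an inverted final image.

-0.75

Lens 1: 1/d_i1 = 1/f_1 - 1/d_o1 = 1/7.5 - 1/11 = 0.04242 cm^-1, so d_i1 = 23.571 cm.
m_1 = -(23.571)/11 = -2.1429.
The intermediate image is 23.571 cm to the right of lens 1, so d_o2 = L - d_i1 = 38.5 - 23.571 = 14.929 cm.
Lens 2: 1/d_i2 = 1/f_2 - 1/d_o2 = 1/(-8) - 1/(14.929) = -0.19199 cm^-1, so d_i2 = -5.209 cm.
m_2 = -(-5.209)/(14.929) = 0.3489.
Total m = m_1 x m_2 = (-2.1429)(0.3489) = -0.7477.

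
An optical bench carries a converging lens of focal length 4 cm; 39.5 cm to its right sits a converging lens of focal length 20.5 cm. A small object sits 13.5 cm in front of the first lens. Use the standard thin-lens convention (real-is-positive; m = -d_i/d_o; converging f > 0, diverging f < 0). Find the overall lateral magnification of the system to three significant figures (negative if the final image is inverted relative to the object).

First lens: d_i1 = 1/(1/4 - 1/13.5) = 5.684 cm.
m_1 = -(5.684)/13.5 = -0.4211.
Object distance for lens 2: d_o2 = 39.5 - 5.684 = 33.816 cm.
Second lens: d_i2 = 1/(1/20.5 - 1/(33.816)) = 52.060 cm.
m_2 = -(52.060)/(33.816) = -1.5395.
The system's lateral magnification is m_1 m_2 = (-0.4211)(-1.5395) = 0.6482.

0.648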